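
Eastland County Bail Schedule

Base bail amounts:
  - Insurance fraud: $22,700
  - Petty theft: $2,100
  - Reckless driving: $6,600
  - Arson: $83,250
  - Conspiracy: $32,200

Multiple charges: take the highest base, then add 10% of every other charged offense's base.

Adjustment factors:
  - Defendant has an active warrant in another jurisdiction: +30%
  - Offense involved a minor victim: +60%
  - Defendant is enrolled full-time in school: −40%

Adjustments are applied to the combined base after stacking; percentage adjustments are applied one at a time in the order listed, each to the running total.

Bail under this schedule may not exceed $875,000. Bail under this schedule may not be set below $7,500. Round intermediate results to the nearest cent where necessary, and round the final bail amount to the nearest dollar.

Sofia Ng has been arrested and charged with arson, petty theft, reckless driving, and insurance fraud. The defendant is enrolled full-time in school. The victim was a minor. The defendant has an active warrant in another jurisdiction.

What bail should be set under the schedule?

Base amounts from the schedule: arson $83,250; petty theft $2,100; reckless driving $6,600; insurance fraud $22,700.
Stacking rule: highest base plus 10% of each additional charge. Highest is arson at $83,250. Additional: $2,100 × 10% = $210; $6,600 × 10% = $660; $22,700 × 10% = $2,270. Combined base = $83,250 + $3,140 = $86,390.
Defendant has an active warrant in another jurisdiction (+30%): $86,390 × 1.3 = $112,307.
Offense involved a minor victim (+60%): $112,307 × 1.6 = $179,691.20.
Defendant is enrolled full-time in school (−40%): $179,691.20 × 0.6 = $107,814.72.
$107,814.72 is within the $875,000 maximum.
$107,814.72 is at or above the $7,500 minimum.
Rounded to the nearest dollar: $107,815.

$107,815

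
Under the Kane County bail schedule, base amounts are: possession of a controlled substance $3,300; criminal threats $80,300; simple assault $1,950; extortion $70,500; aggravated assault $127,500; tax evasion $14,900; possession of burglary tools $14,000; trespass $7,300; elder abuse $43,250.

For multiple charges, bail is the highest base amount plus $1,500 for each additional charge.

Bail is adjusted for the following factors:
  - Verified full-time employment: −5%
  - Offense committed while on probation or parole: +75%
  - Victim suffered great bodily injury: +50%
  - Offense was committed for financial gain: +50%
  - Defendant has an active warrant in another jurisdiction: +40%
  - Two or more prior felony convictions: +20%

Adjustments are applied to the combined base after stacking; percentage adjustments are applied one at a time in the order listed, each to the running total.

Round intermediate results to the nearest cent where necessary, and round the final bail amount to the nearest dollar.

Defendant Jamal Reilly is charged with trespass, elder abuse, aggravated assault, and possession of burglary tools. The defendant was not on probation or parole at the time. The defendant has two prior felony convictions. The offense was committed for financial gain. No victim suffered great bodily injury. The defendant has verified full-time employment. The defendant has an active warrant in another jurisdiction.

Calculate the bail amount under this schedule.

Base amounts from the schedule: trespass $7,300; elder abuse $43,250; aggravated assault $127,500; possession of burglary tools $14,000.
Stacking rule: highest base plus $1,500 per additional charge. Highest is aggravated assault at $127,500; 3 additional charges → +$4,500. Combined base = $132,000.
Verified full-time employment (−5%): $132,000 × 0.95 = $125,400.
Offense was committed for financial gain (+50%): $125,400 × 1.5 = $188,100.
Defendant has an active warrant in another jurisdiction (+40%): $188,100 × 1.4 = $263,340.
Two or more prior felony convictions (+20%): $263,340 × 1.2 = $316,008.

$316,008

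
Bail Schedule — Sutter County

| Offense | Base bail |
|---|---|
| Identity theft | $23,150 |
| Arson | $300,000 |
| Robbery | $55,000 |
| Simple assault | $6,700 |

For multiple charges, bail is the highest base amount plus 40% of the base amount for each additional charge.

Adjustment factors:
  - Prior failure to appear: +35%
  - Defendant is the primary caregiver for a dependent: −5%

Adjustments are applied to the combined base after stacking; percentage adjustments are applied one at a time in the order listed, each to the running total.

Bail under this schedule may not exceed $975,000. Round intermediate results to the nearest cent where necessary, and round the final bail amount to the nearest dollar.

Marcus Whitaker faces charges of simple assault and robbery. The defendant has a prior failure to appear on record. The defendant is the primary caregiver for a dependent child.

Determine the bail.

$73,975

Base amounts from the schedule: simple assault $6,700; robbery $55,000.
Stacking rule: highest base plus 40% of each additional charge. Highest is robbery at $55,000. Additional: $6,700 × 40% = $2,680. Combined base = $55,000 + $2,680 = $57,680.
Prior failure to appear (+35%): $57,680 × 1.35 = $77,868.
Defendant is the primary caregiver for a dependent (−5%): $77,868 × 0.95 = $73,974.60.
$73,974.60 is within the $975,000 maximum.
Rounded to the nearest dollar: $73,975.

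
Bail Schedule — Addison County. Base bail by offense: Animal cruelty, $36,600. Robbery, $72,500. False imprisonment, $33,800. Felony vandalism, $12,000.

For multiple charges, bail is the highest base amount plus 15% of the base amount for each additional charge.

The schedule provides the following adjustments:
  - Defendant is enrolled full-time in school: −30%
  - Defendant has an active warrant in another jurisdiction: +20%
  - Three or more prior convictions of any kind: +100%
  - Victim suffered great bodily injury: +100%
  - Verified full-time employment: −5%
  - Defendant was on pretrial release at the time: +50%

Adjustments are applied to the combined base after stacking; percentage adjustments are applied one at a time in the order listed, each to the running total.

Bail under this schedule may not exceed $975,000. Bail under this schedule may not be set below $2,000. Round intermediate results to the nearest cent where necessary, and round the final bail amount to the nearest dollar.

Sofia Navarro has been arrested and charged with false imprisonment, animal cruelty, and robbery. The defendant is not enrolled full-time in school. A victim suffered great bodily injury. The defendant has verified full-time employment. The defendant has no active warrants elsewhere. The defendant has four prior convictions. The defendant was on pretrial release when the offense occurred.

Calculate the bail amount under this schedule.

Base amounts from the schedule: false imprisonment $33,800; animal cruelty $36,600; robbery $72,500.
Stacking rule: highest base plus 15% of each additional charge. Highest is robbery at $72,500. Additional: $33,800 × 15% = $5,070; $36,600 × 15% = $5,490. Combined base = $72,500 + $10,560 = $83,060.
Three or more prior convictions of any kind (+100%): $83,060 × 2 = $166,120.
Victim suffered great bodily injury (+100%): $166,120 × 2 = $332,240.
Verified full-time employment (−5%): $332,240 × 0.95 = $315,628.
Defendant was on pretrial release at the time (+50%): $315,628 × 1.5 = $473,442.
$473,442 is within the $975,000 maximum.
$473,442 is at or above the $2,000 minimum.

$473,442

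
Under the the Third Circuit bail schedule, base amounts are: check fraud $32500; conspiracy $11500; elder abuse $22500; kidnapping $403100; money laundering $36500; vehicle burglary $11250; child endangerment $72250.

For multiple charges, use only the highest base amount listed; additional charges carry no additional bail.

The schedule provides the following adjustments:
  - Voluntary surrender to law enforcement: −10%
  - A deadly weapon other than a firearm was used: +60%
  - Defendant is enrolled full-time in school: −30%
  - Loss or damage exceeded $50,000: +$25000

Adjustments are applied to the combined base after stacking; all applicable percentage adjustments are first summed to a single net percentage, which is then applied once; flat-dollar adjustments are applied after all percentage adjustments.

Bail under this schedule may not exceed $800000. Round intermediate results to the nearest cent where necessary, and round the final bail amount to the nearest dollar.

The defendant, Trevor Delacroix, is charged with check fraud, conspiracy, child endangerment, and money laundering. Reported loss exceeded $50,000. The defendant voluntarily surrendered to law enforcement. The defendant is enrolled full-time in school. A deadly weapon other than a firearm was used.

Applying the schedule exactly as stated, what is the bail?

Base amounts from the schedule: check fraud $32500; conspiracy $11500; child endangerment $72250; money laundering $36500.
Stacking rule: use the highest base only. Highest is child endangerment at $72250. Combined base = $72250.
Net percentage adjustment: −10% +60% −30% = +20%. $72250 × 1.2 = $86700.
Loss or damage exceeded $50,000 (+$25000 flat): $86700 + $25000 = $111700.
$111700 is within the $800000 maximum.

$111700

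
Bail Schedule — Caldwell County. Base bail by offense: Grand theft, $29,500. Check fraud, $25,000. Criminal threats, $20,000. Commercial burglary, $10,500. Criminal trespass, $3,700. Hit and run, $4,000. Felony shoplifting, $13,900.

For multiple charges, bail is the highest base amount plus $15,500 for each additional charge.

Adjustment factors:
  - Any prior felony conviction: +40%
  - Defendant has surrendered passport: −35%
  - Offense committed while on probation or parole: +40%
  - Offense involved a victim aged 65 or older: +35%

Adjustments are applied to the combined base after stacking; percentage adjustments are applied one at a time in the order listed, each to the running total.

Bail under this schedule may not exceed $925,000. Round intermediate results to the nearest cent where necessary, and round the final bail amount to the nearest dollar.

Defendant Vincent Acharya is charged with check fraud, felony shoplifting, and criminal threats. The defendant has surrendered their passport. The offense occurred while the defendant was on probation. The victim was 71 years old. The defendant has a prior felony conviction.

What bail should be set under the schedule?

Base amounts from the schedule: check fraud $25,000; felony shoplifting $13,900; criminal threats $20,000.
Stacking rule: highest base plus $15,500 per additional charge. Highest is check fraud at $25,000; 2 additional charges → +$31,000. Combined base = $56,000.
Any prior felony conviction (+40%): $56,000 × 1.4 = $78,400.
Defendant has surrendered passport (−35%): $78,400 × 0.65 = $50,960.
Offense committed while on probation or parole (+40%): $50,960 × 1.4 = $71,344.
Offense involved a victim aged 65 or older (+35%): $71,344 × 1.35 = $96,314.40.
$96,314.40 is within the $925,000 maximum.
Rounded to the nearest dollar: $96,314.

$96,314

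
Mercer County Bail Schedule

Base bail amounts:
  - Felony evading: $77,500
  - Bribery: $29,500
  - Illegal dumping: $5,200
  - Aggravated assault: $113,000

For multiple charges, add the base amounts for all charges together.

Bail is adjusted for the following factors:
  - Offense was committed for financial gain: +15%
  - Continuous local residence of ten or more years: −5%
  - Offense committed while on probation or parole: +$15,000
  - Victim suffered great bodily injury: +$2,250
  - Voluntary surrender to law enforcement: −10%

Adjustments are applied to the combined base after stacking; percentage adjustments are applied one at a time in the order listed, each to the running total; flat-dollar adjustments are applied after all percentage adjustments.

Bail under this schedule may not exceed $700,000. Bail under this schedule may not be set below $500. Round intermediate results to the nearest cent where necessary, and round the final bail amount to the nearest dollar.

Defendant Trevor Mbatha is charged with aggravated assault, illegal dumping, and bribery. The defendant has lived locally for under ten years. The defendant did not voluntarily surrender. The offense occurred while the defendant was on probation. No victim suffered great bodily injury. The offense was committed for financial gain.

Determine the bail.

Base amounts from the schedule: aggravated assault $113,000; illegal dumping $5,200; bribery $29,500.
Stacking rule: sum of all bases. $113,000 + $5,200 + $29,500 = $147,700.
Offense was committed for financial gain (+15%): $147,700 × 1.15 = $169,855.
Offense committed while on probation or parole (+$15,000 flat): $169,855 + $15,000 = $184,855.
$184,855 is within the $700,000 maximum.
$184,855 is at or above the $500 minimum.

$184,855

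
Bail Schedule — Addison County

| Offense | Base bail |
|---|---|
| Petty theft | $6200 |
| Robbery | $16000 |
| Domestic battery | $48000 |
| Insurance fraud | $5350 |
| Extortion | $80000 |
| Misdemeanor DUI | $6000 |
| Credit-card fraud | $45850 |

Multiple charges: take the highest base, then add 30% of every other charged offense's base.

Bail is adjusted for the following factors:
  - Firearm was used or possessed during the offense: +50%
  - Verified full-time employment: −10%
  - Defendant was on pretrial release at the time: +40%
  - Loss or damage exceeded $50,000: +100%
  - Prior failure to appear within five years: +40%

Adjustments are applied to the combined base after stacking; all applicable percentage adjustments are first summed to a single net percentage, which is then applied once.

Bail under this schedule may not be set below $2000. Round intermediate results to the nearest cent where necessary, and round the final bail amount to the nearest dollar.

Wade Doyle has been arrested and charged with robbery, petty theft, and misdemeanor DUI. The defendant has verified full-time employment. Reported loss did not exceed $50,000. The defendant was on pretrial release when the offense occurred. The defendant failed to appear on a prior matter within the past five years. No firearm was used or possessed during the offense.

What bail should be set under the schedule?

$33422

Base amounts from the schedule: robbery $16000; petty theft $6200; misdemeanor DUI $6000.
Stacking rule: highest base plus 30% of each additional charge. Highest is robbery at $16000. Additional: $6200 × 30% = $1860; $6000 × 30% = $1800. Combined base = $16000 + $3660 = $19660.
Net percentage adjustment: −10% +40% +40% = +70%. $19660 × 1.7 = $33422.
$33422 is at or above the $2000 minimum.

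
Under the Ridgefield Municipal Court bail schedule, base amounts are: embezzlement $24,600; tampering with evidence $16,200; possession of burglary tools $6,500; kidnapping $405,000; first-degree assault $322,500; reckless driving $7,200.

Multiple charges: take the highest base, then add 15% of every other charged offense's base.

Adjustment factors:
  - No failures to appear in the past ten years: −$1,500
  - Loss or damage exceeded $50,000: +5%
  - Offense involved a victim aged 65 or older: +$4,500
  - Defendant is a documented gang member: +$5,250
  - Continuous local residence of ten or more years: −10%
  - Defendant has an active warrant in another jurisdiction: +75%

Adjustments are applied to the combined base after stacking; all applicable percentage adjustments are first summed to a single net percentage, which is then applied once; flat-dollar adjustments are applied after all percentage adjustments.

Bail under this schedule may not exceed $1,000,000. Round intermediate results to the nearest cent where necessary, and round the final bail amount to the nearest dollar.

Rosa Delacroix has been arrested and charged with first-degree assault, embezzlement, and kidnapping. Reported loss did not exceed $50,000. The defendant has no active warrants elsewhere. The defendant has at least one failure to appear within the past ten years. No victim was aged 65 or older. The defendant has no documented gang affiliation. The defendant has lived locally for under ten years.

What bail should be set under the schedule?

Base amounts from the schedule: first-degree assault $322,500; embezzlement $24,600; kidnapping $405,000.
Stacking rule: highest base plus 15% of each additional charge. Highest is kidnapping at $405,000. Additional: $322,500 × 15% = $48,375; $24,600 × 15% = $3,690. Combined base = $405,000 + $52,065 = $457,065.
No adjustment factors apply to this defendant.
$457,065 is within the $1,000,000 maximum.

$457,065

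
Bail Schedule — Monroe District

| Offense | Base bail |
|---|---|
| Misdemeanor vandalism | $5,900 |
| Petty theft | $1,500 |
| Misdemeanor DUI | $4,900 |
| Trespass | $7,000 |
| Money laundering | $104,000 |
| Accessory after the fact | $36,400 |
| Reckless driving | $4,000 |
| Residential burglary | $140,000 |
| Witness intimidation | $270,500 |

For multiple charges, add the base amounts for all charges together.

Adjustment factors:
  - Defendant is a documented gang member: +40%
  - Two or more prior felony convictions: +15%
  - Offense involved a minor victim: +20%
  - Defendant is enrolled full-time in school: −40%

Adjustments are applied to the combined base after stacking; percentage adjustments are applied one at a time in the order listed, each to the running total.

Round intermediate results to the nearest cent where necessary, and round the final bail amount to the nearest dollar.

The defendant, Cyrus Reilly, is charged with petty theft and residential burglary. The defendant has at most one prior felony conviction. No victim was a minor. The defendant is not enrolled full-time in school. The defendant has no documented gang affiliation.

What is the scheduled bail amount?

$141,500

Base amounts from the schedule: petty theft $1,500; residential burglary $140,000.
Stacking rule: sum of all bases. $1,500 + $140,000 = $141,500.
No adjustment factors apply to this defendant.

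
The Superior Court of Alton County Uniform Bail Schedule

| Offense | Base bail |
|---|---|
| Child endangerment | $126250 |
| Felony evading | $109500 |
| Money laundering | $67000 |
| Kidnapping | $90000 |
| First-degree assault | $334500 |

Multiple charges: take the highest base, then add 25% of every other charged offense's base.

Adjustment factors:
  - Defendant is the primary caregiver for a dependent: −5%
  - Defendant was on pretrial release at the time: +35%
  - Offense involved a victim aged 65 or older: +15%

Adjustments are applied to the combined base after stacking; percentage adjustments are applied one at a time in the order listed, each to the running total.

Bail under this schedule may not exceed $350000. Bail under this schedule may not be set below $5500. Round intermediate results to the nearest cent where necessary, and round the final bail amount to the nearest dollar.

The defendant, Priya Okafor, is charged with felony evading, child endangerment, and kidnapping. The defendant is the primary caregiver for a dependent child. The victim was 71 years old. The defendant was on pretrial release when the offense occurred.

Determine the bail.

Base amounts from the schedule: felony evading $109500; child endangerment $126250; kidnapping $90000.
Stacking rule: highest base plus 25% of each additional charge. Highest is child endangerment at $126250. Additional: $109500 × 25% = $27375; $90000 × 25% = $22500. Combined base = $126250 + $49875 = $176125.
Defendant is the primary caregiver for a dependent (−5%): $176125 × 0.95 = $167318.75.
Defendant was on pretrial release at the time (+35%): $167318.75 × 1.35 = $225880.31.
Offense involved a victim aged 65 or older (+15%): $225880.31 × 1.15 = $259762.36.
$259762.36 is within the $350000 maximum.
$259762.36 is at or above the $5500 minimum.
Rounded to the nearest dollar: $259762.

$259762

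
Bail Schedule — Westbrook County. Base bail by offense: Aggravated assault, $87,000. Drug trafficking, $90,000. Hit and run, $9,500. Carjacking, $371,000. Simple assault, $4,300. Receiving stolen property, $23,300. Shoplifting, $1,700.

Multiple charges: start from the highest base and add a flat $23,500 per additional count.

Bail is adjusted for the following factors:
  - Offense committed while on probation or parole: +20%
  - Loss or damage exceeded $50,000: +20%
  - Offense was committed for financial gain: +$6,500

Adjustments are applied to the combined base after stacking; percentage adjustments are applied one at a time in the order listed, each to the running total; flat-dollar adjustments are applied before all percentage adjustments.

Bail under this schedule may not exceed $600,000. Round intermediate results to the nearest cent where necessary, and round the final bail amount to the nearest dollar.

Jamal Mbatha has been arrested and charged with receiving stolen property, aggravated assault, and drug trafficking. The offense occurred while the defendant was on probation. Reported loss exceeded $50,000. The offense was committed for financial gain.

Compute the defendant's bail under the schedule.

$206,640

Base amounts from the schedule: receiving stolen property $23,300; aggravated assault $87,000; drug trafficking $90,000.
Stacking rule: highest base plus $23,500 per additional charge. Highest is drug trafficking at $90,000; 2 additional charges → +$47,000. Combined base = $137,000.
Offense was committed for financial gain (+$6,500 flat): $137,000 + $6,500 = $143,500.
Offense committed while on probation or parole (+20%): $143,500 × 1.2 = $172,200.
Loss or damage exceeded $50,000 (+20%): $172,200 × 1.2 = $206,640.
$206,640 is within the $600,000 maximum.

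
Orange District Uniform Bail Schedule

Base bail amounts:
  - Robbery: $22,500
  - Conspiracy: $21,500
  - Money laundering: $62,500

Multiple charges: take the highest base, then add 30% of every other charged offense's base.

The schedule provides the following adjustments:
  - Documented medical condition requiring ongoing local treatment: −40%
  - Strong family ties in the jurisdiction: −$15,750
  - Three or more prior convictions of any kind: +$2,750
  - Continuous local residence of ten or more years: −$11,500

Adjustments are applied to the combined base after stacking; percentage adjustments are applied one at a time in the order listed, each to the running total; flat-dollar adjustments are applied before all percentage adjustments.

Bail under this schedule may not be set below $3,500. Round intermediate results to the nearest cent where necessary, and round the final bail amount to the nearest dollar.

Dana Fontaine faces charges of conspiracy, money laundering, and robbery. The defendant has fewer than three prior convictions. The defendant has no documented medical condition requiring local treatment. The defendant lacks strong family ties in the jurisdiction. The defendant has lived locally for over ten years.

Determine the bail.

Base amounts from the schedule: conspiracy $21,500; money laundering $62,500; robbery $22,500.
Stacking rule: highest base plus 30% of each additional charge. Highest is money laundering at $62,500. Additional: $21,500 × 30% = $6,450; $22,500 × 30% = $6,750. Combined base = $62,500 + $13,200 = $75,700.
Continuous local residence of ten or more years (−$11,500 flat): $75,700 − $11,500 = $64,200.
$64,200 is at or above the $3,500 minimum.

$64,200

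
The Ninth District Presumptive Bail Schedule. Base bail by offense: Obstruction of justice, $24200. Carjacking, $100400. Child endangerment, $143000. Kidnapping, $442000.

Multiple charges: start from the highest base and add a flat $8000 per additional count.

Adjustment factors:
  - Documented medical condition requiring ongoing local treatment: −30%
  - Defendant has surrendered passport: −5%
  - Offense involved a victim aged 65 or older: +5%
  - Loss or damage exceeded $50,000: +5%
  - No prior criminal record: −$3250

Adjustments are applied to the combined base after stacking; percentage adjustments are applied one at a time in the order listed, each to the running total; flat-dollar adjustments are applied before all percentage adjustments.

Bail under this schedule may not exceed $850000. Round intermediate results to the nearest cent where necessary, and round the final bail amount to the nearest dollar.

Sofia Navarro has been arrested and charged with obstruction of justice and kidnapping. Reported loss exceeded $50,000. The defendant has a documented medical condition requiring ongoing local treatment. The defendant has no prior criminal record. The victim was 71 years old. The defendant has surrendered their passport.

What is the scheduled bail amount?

$327540

Base amounts from the schedule: obstruction of justice $24200; kidnapping $442000.
Stacking rule: highest base plus $8000 per additional charge. Highest is kidnapping at $442000; 1 additional charge → +$8000. Combined base = $450000.
No prior criminal record (−$3250 flat): $450000 − $3250 = $446750.
Documented medical condition requiring ongoing local treatment (−30%): $446750 × 0.7 = $312725.
Defendant has surrendered passport (−5%): $312725 × 0.95 = $297088.75.
Offense involved a victim aged 65 or older (+5%): $297088.75 × 1.05 = $311943.19.
Loss or damage exceeded $50,000 (+5%): $311943.19 × 1.05 = $327540.35.
$327540.35 is within the $850000 maximum.
Rounded to the nearest dollar: $327540.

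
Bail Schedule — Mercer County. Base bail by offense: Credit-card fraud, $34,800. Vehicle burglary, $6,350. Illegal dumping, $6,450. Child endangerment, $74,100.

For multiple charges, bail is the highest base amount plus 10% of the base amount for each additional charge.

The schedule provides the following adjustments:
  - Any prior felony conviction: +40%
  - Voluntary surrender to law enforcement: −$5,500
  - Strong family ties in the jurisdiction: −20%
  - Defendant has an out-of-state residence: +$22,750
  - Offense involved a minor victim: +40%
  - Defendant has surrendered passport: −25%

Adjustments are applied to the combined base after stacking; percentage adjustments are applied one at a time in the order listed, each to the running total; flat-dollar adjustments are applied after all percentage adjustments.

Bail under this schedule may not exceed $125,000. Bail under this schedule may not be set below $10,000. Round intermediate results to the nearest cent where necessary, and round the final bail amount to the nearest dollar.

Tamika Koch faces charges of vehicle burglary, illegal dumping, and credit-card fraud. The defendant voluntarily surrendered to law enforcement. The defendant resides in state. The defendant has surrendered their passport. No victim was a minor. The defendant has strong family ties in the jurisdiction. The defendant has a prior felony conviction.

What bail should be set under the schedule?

$24,807

Base amounts from the schedule: vehicle burglary $6,350; illegal dumping $6,450; credit-card fraud $34,800.
Stacking rule: highest base plus 10% of each additional charge. Highest is credit-card fraud at $34,800. Additional: $6,350 × 10% = $635; $6,450 × 10% = $645. Combined base = $34,800 + $1,280 = $36,080.
Any prior felony conviction (+40%): $36,080 × 1.4 = $50,512.
Strong family ties in the jurisdiction (−20%): $50,512 × 0.8 = $40,409.60.
Defendant has surrendered passport (−25%): $40,409.60 × 0.75 = $30,307.20.
Voluntary surrender to law enforcement (−$5,500 flat): $30,307.20 − $5,500 = $24,807.20.
$24,807.20 is within the $125,000 maximum.
$24,807.20 is at or above the $10,000 minimum.
Rounded to the nearest dollar: $24,807.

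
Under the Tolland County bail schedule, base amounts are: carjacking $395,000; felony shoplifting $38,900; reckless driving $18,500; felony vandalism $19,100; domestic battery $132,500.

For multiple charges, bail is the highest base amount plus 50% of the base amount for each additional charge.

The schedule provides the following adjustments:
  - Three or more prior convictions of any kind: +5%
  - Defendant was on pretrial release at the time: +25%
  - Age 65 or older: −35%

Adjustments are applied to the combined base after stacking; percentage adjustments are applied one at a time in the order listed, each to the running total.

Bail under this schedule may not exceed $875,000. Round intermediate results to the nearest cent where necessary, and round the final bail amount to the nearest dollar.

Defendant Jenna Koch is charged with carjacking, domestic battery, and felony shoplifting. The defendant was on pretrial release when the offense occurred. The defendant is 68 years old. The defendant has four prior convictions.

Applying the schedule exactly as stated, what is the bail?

Base amounts from the schedule: carjacking $395,000; domestic battery $132,500; felony shoplifting $38,900.
Stacking rule: highest base plus 50% of each additional charge. Highest is carjacking at $395,000. Additional: $132,500 × 50% = $66,250; $38,900 × 50% = $19,450. Combined base = $395,000 + $85,700 = $480,700.
Three or more prior convictions of any kind (+5%): $480,700 × 1.05 = $504,735.
Defendant was on pretrial release at the time (+25%): $504,735 × 1.25 = $630,918.75.
Age 65 or older (−35%): $630,918.75 × 0.65 = $410,097.19.
$410,097.19 is within the $875,000 maximum.
Rounded to the nearest dollar: $410,097.

$410,097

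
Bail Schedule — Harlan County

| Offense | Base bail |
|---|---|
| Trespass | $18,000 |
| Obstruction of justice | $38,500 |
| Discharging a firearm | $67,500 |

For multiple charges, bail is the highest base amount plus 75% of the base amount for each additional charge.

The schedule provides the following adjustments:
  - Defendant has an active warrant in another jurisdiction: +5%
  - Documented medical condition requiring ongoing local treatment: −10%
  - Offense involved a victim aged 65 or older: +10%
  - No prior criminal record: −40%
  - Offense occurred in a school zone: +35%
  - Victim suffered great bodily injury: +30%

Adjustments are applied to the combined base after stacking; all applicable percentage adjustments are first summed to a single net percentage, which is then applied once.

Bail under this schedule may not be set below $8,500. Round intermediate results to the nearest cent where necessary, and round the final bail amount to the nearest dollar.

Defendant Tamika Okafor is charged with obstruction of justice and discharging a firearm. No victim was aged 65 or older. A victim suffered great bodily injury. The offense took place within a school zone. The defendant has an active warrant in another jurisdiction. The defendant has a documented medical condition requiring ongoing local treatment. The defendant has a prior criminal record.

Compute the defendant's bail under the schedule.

Base amounts from the schedule: obstruction of justice $38,500; discharging a firearm $67,500.
Stacking rule: highest base plus 75% of each additional charge. Highest is discharging a firearm at $67,500. Additional: $38,500 × 75% = $28,875. Combined base = $67,500 + $28,875 = $96,375.
Net percentage adjustment: +5% −10% +35% +30% = +60%. $96,375 × 1.6 = $154,200.
$154,200 is at or above the $8,500 minimum.

$154,200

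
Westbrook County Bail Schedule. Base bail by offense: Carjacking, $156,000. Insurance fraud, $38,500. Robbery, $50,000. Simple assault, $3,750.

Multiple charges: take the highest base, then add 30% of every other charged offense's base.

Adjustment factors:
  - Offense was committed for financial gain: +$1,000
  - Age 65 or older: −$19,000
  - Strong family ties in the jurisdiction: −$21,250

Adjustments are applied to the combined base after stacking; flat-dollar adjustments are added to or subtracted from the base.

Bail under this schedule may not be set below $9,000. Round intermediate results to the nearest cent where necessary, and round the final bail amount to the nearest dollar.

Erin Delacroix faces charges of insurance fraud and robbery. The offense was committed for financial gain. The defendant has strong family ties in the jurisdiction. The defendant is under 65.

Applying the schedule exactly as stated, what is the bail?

Base amounts from the schedule: insurance fraud $38,500; robbery $50,000.
Stacking rule: highest base plus 30% of each additional charge. Highest is robbery at $50,000. Additional: $38,500 × 30% = $11,550. Combined base = $50,000 + $11,550 = $61,550.
Offense was committed for financial gain (+$1,000 flat): $61,550 + $1,000 = $62,550.
Strong family ties in the jurisdiction (−$21,250 flat): $62,550 − $21,250 = $41,300.
$41,300 is at or above the $9,000 minimum.

$41,300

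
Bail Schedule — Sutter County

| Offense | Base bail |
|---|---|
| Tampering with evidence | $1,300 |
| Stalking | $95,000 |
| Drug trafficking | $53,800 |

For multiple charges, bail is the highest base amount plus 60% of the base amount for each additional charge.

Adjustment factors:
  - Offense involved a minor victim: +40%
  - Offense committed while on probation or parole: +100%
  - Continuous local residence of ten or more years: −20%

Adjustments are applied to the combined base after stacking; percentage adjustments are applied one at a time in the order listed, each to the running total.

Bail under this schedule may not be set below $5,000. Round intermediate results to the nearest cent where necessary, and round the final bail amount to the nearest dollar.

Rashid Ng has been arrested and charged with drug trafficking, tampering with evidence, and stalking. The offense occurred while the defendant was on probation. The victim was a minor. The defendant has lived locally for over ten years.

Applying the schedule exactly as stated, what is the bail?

Base amounts from the schedule: drug trafficking $53,800; tampering with evidence $1,300; stalking $95,000.
Stacking rule: highest base plus 60% of each additional charge. Highest is stalking at $95,000. Additional: $53,800 × 60% = $32,280; $1,300 × 60% = $780. Combined base = $95,000 + $33,060 = $128,060.
Offense involved a minor victim (+40%): $128,060 × 1.4 = $179,284.
Offense committed while on probation or parole (+100%): $179,284 × 2 = $358,568.
Continuous local residence of ten or more years (−20%): $358,568 × 0.8 = $286,854.40.
$286,854.40 is at or above the $5,000 minimum.
Rounded to the nearest dollar: $286,854.

$286,854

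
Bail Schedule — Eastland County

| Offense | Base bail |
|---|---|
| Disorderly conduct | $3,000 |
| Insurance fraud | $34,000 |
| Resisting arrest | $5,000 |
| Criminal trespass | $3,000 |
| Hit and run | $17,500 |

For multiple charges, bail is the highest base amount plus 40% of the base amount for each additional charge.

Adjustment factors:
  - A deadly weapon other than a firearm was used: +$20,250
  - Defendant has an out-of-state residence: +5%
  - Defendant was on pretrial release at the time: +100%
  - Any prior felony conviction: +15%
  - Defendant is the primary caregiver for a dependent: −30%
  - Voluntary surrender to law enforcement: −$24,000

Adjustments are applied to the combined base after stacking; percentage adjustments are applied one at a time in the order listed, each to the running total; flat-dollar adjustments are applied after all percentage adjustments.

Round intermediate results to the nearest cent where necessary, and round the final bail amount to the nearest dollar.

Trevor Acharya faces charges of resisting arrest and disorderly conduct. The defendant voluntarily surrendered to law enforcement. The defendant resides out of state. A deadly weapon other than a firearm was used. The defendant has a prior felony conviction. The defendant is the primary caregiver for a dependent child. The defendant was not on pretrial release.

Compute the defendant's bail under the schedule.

Base amounts from the schedule: resisting arrest $5,000; disorderly conduct $3,000.
Stacking rule: highest base plus 40% of each additional charge. Highest is resisting arrest at $5,000. Additional: $3,000 × 40% = $1,200. Combined base = $5,000 + $1,200 = $6,200.
Defendant has an out-of-state residence (+5%): $6,200 × 1.05 = $6,510.
Any prior felony conviction (+15%): $6,510 × 1.15 = $7,486.50.
Defendant is the primary caregiver for a dependent (−30%): $7,486.50 × 0.7 = $5,240.55.
A deadly weapon other than a firearm was used (+$20,250 flat): $5,240.55 + $20,250 = $25,490.55.
Voluntary surrender to law enforcement (−$24,000 flat): $25,490.55 − $24,000 = $1,490.55.
Rounded to the nearest dollar: $1,491.

$1,491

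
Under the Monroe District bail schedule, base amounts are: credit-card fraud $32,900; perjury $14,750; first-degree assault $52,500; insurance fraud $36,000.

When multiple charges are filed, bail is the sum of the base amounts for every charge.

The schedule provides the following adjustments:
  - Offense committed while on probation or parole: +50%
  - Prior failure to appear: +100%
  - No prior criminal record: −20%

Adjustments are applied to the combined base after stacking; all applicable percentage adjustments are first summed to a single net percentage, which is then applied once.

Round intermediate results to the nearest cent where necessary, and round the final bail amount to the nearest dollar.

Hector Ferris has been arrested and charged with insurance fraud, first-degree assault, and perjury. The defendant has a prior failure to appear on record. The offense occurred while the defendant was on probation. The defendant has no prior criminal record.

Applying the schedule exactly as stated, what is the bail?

Base amounts from the schedule: insurance fraud $36,000; first-degree assault $52,500; perjury $14,750.
Stacking rule: sum of all bases. $36,000 + $52,500 + $14,750 = $103,250.
Net percentage adjustment: +50% +100% −20% = +130%. $103,250 × 2.3 = $237,475.

$237,475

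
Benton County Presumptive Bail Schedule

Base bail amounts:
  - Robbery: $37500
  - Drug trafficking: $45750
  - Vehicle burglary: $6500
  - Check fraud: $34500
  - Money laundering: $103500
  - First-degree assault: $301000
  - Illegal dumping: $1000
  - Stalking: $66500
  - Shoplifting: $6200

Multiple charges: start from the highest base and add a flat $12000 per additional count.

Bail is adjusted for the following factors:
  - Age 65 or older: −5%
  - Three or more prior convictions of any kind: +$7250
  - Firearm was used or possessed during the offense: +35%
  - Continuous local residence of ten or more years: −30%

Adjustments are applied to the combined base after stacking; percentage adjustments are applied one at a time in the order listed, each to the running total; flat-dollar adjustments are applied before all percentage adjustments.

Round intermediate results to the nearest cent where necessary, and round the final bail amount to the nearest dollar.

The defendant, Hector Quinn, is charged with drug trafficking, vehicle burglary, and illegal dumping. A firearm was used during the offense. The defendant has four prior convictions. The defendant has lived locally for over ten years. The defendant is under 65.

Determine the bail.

Base amounts from the schedule: drug trafficking $45750; vehicle burglary $6500; illegal dumping $1000.
Stacking rule: highest base plus $12000 per additional charge. Highest is drug trafficking at $45750; 2 additional charges → +$24000. Combined base = $69750.
Three or more prior convictions of any kind (+$7250 flat): $69750 + $7250 = $77000.
Firearm was used or possessed during the offense (+35%): $77000 × 1.35 = $103950.
Continuous local residence of ten or more years (−30%): $103950 × 0.7 = $72765.

$72765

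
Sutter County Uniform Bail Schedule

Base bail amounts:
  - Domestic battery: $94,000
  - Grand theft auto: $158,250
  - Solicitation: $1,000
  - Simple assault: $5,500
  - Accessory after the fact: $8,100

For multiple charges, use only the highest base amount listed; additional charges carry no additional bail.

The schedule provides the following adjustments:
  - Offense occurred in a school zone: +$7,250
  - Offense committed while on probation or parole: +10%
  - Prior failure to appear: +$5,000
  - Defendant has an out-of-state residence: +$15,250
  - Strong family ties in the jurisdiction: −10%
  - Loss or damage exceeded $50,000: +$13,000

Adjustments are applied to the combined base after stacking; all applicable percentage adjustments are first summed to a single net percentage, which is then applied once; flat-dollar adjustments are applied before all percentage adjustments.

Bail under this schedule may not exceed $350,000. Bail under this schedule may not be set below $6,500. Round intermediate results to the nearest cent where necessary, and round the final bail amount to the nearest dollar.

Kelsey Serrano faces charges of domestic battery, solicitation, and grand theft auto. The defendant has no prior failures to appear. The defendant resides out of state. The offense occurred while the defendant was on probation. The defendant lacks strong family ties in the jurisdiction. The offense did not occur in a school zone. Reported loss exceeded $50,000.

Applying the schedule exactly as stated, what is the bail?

Base amounts from the schedule: domestic battery $94,000; solicitation $1,000; grand theft auto $158,250.
Stacking rule: use the highest base only. Highest is grand theft auto at $158,250. Combined base = $158,250.
Defendant has an out-of-state residence (+$15,250 flat): $158,250 + $15,250 = $173,500.
Loss or damage exceeded $50,000 (+$13,000 flat): $173,500 + $13,000 = $186,500.
Offense committed while on probation or parole (+10%): $186,500 × 1.1 = $205,150.
$205,150 is within the $350,000 maximum.
$205,150 is at or above the $6,500 minimum.

$205,150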